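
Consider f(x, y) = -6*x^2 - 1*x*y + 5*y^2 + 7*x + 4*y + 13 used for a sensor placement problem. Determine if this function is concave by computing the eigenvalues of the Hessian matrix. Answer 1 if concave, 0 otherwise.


The Hessian of f(x,y) = -6*x^2 - 1*x*y + 5*y^2 + 7*x + 4*y + 13 is:
H = [[-12, -1], [-1, 10]]
Trace = -12 + 10 = -2
Determinant = -12*10 - (-1)^2 = -121
Discriminant = (-2)^2 - 4*-121 = 488.0
Eigenvalues: lambda_1 = -12.0454, lambda_2 = 10.0454
The function is not concave.

0


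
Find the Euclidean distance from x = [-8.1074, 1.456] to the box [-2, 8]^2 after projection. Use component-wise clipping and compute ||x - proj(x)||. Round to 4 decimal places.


Project each component onto [-2, 8].
clip(-8.1074) = -2.0, clip(1.456) = 1.456
Projection = [-2.0, 1.456]
Squared diffs: [37.3003, 0.0]
Distance = sqrt(37.3003) = 6.1074


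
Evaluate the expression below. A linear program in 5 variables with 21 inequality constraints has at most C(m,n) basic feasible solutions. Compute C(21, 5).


Each vertex corresponds to some choice of n active constraints out of m, so the number of vertices is at most C(m, n) = m! / (n!(m-n)!).
m = 21, n = 5
Numerator: 21 * 20 * 19 * 18 * 17
Denominator: 5! = 120
C(21, 5) = 20349


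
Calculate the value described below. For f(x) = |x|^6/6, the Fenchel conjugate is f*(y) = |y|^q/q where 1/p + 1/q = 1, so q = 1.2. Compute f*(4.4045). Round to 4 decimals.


The conjugate exponent q satisfies 1/p + 1/q = 1.
p = 6, so q = 6/(6 - 1) = 1.2
|y|^q = 4.4045^1.2 = 5.9248
f*(4.4045) = 5.9248 / 1.2 = 4.9374


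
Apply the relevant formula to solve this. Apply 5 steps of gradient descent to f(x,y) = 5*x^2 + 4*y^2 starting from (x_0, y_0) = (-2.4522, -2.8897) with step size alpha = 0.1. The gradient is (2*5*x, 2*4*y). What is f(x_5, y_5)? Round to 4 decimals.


Gradient descent on f(x,y) = 5*x^2 + 4*y^2.
Starting point: (-2.4522, -2.8897), alpha = 0.1
Step 1: grad_x = 2*5*-2.4522 = -24.522, grad_y = 2*4*-2.8897 = -23.1176
  x_1 = -2.4522 - 0.1*-24.522 = 0.0
  y_1 = -2.8897 - 0.1*-23.1176 = -0.5779
Step 2: grad_x = 2*5*0.0 = 0.0, grad_y = 2*4*-0.5779 = -4.6235
  x_2 = 0.0 - 0.1*0.0 = 0.0
  y_2 = -0.5779 - 0.1*-4.6235 = -0.1156
Step 3: grad_x = 2*5*0.0 = 0.0, grad_y = 2*4*-0.1156 = -0.9247
  x_3 = 0.0 - 0.1*0.0 = 0.0
  y_3 = -0.1156 - 0.1*-0.9247 = -0.0231
Step 4: grad_x = 2*5*0.0 = 0.0, grad_y = 2*4*-0.0231 = -0.1849
  x_4 = 0.0 - 0.1*0.0 = 0.0
  y_4 = -0.0231 - 0.1*-0.1849 = -0.0046
Step 5: grad_x = 2*5*0.0 = 0.0, grad_y = 2*4*-0.0046 = -0.037
  x_5 = 0.0 - 0.1*0.0 = 0.0
  y_5 = -0.0046 - 0.1*-0.037 = -0.0009
f(0.0, -0.0009) = 5*0.0^2 + 4*(-0.0009)^2 = 0.0


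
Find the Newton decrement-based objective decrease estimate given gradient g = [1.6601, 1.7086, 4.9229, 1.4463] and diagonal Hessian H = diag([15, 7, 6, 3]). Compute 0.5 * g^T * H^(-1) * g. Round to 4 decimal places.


Step 1: H is diagonal, so H^(-1) * g = [0.1107, 0.2441, 0.8205, 0.4821].
Step 2: g^T H^(-1) g = sum_i g_i^2 / H_ii
  = (1.6601)^2/15 + (1.7086)^2/7 + (4.9229)^2/6 + (1.4463)^2/3
  = 0.1837 + 0.417 + 4.0392 + 0.6973 = 5.3372
Step 3: Objective decrease = 0.5 * g^T H^(-1) g = 2.6686


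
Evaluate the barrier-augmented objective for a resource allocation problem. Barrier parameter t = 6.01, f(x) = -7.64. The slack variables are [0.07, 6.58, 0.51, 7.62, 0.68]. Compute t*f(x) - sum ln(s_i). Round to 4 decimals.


Step 1: Compute log-barrier.
ln values: [-2.6593, 1.884, -0.6733, 2.0308, -0.3857]
phi = -(-2.6593 + 1.884 - 0.6733 + 2.0308 - 0.3857) = -0.1965
Step 2: Compute augmented objective.
t*f(x) = 6.01*-7.64 = -45.9164
Total = -45.9164 - 0.1965 = -46.1129


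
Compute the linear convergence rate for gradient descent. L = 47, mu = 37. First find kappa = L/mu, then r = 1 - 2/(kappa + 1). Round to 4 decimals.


Step 1: Compute the condition number.
kappa = L/mu = 47/37 = 1.2703
Step 2: Compute the convergence rate.
r = 1 - 2/(kappa + 1) = 1 - 2*mu/(L + mu) = (L - mu)/(L + mu) = 10/84 = 0.119


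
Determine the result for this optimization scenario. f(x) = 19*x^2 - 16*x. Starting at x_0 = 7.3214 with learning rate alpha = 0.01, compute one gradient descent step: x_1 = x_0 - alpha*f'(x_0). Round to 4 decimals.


We compute the gradient at x_0 and apply the update.
f'(x) = 38*x - 16
f'(7.3214) = 38*7.3214 - 16 = 262.2132
x_1 = 7.3214 - 0.01*262.2132 = 4.6993


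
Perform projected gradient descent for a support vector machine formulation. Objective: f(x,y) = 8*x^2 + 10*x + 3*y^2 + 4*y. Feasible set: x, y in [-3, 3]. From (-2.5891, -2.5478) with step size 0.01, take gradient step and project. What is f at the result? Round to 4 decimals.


Step 1: Compute gradient at (-2.5891, -2.5478).
grad_x = 2*8*-2.5891 + 10 = -31.4256
grad_y = 2*3*-2.5478 + 4 = -11.2868
Step 2: Gradient step.
x_raw = -2.5891 - 0.01*-31.4256 = -2.2748
y_raw = -2.5478 - 0.01*-11.2868 = -2.4349
Step 3: Project onto [-3, 3].
x_proj = clip(-2.2748) = -2.2748
y_proj = clip(-2.4349) = -2.4349
Step 4: Evaluate f.
f(-2.2748, -2.4349) = 26.6978


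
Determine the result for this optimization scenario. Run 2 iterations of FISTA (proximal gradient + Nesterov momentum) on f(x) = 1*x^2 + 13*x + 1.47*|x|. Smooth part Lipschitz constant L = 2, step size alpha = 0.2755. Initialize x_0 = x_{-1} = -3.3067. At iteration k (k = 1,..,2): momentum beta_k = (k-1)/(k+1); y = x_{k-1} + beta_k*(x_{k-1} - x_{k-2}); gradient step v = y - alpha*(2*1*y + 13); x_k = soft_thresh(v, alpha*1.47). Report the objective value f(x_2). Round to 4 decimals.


FISTA on f(x) = 1*x^2 + 13*x + 1.47*|x|
L = 2, alpha = 0.2755
Iteration 1: beta = 0.0, y = -3.3067 + 0.0*(-3.3067 + 3.3067) = -3.3067
  grad(y) = 6.3866, v = y - alpha*grad = -5.0662
  prox(v) = soft_thresh(-5.0662, 0.405) = -4.6612
Iteration 2: beta = 0.3333, y = -4.6612 + 0.3333*(-4.6612 + 3.3067) = -5.1127
  grad(y) = 2.7745, v = y - alpha*grad = -5.8771
  prox(v) = soft_thresh(-5.8771, 0.405) = -5.4721
f(x_2) = 1*(-5.4721)^2 + 13*(-5.4721) + 1.47*|-5.4721| = -33.1495


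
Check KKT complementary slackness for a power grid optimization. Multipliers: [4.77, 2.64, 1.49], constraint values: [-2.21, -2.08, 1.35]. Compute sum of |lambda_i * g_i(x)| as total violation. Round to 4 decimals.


KKT complementary slackness check:
lambda_1 * g_1 = 4.77 * -2.21 = -10.5417
lambda_2 * g_2 = 2.64 * -2.08 = -5.4912
lambda_3 * g_3 = 1.49 * 1.35 = 2.0115
Total violation = 10.5417 + 5.4912 + 2.0115 = 18.0444


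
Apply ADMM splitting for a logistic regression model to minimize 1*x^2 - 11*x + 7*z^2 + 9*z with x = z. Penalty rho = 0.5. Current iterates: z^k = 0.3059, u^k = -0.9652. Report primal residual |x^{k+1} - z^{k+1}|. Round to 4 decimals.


ADMM iteration with rho = 0.5, z^k = 0.3059, u^k = -0.9652
Step 1: x-update.
Minimize 1*x^2 - 11*x + (0.5/2)*(x - 0.3059 - 0.9652)^2
FOC: (2*1 + 0.5)*x = 11 + 0.5*(0.3059 + 0.9652)
x^{k+1} = 4.6542
Step 2: z-update.
Minimize 7*z^2 + 9*z + (0.5/2)*(4.6542 - z - 0.9652)^2
FOC: (2*7 + 0.5)*z = -9 + 0.5*(4.6542 - 0.9652)
z^{k+1} = -0.4935
Step 3: u-update.
u^{k+1} = -0.9652 + 4.6542 + 0.4935 = 4.1825
Step 4: Primal residual = |4.6542 + 0.4935| = 5.1477


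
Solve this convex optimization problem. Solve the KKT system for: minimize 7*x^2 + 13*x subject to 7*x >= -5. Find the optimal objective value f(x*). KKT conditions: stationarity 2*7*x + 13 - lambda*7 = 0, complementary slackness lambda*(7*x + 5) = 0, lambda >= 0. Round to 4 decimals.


Step 1: Try lambda = 0 (constraint inactive).
x_unc = -13/(2*7) = -0.9286
Check: 7*-0.9286 = -6.5002 < -5 -- violated!
Step 2: Constraint must be active: 7*x = -5
x* = -5/7 = -0.7143 (rounded; the exact value -5/7 is used below)
lambda = (2*7*(-5/7) + 13)/7 = 0.4286
Step 3: Compute optimal value.
f(x*) = 7*(-5/7)^2 + 13*(-5/7) = -5.7143


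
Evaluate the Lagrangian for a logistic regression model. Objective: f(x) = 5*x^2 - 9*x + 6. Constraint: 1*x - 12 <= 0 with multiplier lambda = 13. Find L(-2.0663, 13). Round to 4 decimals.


Step 1: Evaluate f(x).
f(-2.0663) = 5*(-2.0663)^2 - 9*(-2.0663) + 6 = 45.9447
Step 2: Evaluate g(x).
g(-2.0663) = 1*-2.0663 - 12 = -14.0663
Step 3: Compute Lagrangian.
L = 45.9447 + 13*-14.0663 = -136.9172


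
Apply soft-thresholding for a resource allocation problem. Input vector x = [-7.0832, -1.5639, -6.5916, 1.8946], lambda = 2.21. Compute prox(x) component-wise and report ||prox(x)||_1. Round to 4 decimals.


Soft-thresholding with lambda = 2.21:
prox(-7.0832) = sign(-7.0832)*max(|-7.0832| - 2.21, 0) = -4.8732
prox(-1.5639) = sign(-1.5639)*max(|-1.5639| - 2.21, 0) = 0.0
prox(-6.5916) = sign(-6.5916)*max(|-6.5916| - 2.21, 0) = -4.3816
prox(1.8946) = sign(1.8946)*max(|1.8946| - 2.21, 0) = 0.0
prox(x) = [-4.8732, 0.0, -4.3816, 0.0]
||prox(x)||_1 = 4.8732 + 0.0 + 4.3816 + 0.0 = 9.2548


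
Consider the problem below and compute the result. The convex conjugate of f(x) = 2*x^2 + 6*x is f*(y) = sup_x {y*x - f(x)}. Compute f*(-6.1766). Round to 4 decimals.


f*(y) = sup_x {y*x - a*x^2 - b*x} = sup_x {(y-b)*x - a*x^2}
FOC: (y - b) - 2a*x = 0 => x* = (y - b)/(2a)
x* = (-6.1766 - 6)/(2*2) = -3.0442
f*(-6.1766) = (y-b)^2/(4a) = (-6.1766 - 6)^2/(4*2)
= 148.2696/8 = 18.5337


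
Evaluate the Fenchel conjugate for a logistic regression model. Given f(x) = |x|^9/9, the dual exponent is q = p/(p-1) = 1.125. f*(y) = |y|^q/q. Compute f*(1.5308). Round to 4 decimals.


The conjugate exponent q satisfies 1/p + 1/q = 1.
p = 9, so q = 9/(9 - 1) = 1.125
|y|^q = 1.5308^1.125 = 1.6145
f*(1.5308) = 1.6145 / 1.125 = 1.4351


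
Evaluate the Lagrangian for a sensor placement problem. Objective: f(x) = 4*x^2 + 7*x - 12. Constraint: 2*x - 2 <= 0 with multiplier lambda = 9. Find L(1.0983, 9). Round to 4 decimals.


Step 1: Evaluate f(x).
f(1.0983) = 4*1.0983^2 + 7*1.0983 - 12 = 0.5132
Step 2: Evaluate g(x).
g(1.0983) = 2*1.0983 - 2 = 0.1966
Step 3: Compute Lagrangian.
L = 0.5132 + 9*0.1966 = 2.2826


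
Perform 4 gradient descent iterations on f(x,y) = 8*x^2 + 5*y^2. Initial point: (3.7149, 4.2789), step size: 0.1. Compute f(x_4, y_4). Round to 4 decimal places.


Gradient descent on f(x,y) = 8*x^2 + 5*y^2.
Starting point: (3.7149, 4.2789), alpha = 0.1
Step 1: grad_x = 2*8*3.7149 = 59.4384, grad_y = 2*5*4.2789 = 42.789
  x_1 = 3.7149 - 0.1*59.4384 = -2.2289
  y_1 = 4.2789 - 0.1*42.789 = 0.0
Step 2: grad_x = 2*8*-2.2289 = -35.663, grad_y = 2*5*0.0 = 0.0
  x_2 = -2.2289 - 0.1*-35.663 = 1.3374
  y_2 = 0.0 - 0.1*0.0 = 0.0
Step 3: grad_x = 2*8*1.3374 = 21.3978, grad_y = 2*5*0.0 = 0.0
  x_3 = 1.3374 - 0.1*21.3978 = -0.8024
  y_3 = 0.0 - 0.1*0.0 = 0.0
Step 4: grad_x = 2*8*-0.8024 = -12.8387, grad_y = 2*5*0.0 = 0.0
  x_4 = -0.8024 - 0.1*-12.8387 = 0.4815
  y_4 = 0.0 - 0.1*0.0 = 0.0
f(0.4815, 0.0) = 8*0.4815^2 + 5*0.0^2 = 1.8544


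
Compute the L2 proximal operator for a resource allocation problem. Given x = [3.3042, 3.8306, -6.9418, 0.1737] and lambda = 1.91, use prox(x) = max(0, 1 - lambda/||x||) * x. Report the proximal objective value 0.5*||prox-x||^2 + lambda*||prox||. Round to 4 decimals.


Step 1: Compute ||x||.
||x|| = 8.5913
Step 2: Compute scaling factor.
scale = max(0, 1 - 1.91/8.5913) = 0.7777
Step 3: prox(x) = [2.5696, 2.979, -5.3985, 0.1351]
||prox(x)|| = 6.6813
Step 4: Proximal objective.
0.5*||prox-x||^2 = 1.8241
lambda*||prox|| = 12.7613
Total = 14.5853


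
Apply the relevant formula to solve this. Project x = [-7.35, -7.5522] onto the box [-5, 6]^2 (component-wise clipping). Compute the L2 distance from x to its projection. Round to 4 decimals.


Project each component onto [-5, 6].
clip(-7.35) = -5.0, clip(-7.5522) = -5.0
Projection = [-5.0, -5.0]
Squared diffs: [5.5225, 6.5137]
Distance = sqrt(12.0362) = 3.4693


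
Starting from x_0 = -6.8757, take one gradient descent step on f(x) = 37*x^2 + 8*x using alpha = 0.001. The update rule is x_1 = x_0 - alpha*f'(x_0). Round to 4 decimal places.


We compute the gradient at x_0 and apply the update.
f'(x) = 74*x + 8
f'(-6.8757) = 74*-6.8757 + 8 = -500.8018
x_1 = -6.8757 - 0.001*-500.8018 = -6.3749


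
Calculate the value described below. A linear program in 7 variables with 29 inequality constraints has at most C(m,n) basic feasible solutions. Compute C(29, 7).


Each vertex corresponds to some choice of n active constraints out of m, so the number of vertices is at most C(m, n) = m! / (n!(m-n)!).
m = 29, n = 7
Numerator: 29 * 28 * 27 * 26 * 25 * 24 * 23
Denominator: 7! = 5040
C(29, 7) = 1560780


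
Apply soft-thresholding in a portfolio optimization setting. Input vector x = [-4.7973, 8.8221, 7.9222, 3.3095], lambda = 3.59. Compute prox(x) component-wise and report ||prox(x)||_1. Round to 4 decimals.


Soft-thresholding with lambda = 3.59:
prox(-4.7973) = sign(-4.7973)*max(|-4.7973| - 3.59, 0) = -1.2073
prox(8.8221) = sign(8.8221)*max(|8.8221| - 3.59, 0) = 5.2321
prox(7.9222) = sign(7.9222)*max(|7.9222| - 3.59, 0) = 4.3322
prox(3.3095) = sign(3.3095)*max(|3.3095| - 3.59, 0) = 0.0
prox(x) = [-1.2073, 5.2321, 4.3322, 0.0]
||prox(x)||_1 = 1.2073 + 5.2321 + 4.3322 + 0.0 = 10.7716


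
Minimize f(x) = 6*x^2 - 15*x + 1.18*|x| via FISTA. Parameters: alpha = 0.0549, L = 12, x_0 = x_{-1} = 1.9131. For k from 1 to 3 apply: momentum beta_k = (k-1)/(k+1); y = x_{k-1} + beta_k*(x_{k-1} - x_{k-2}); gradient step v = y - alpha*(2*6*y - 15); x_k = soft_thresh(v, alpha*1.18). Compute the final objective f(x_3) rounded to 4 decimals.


FISTA on f(x) = 6*x^2 - 15*x + 1.18*|x|
L = 12, alpha = 0.0549
Iteration 1: beta = 0.0, y = 1.9131 + 0.0*(1.9131 - 1.9131) = 1.9131
  grad(y) = 7.9572, v = y - alpha*grad = 1.4762
  prox(v) = soft_thresh(1.4762, 0.0648) = 1.4115
Iteration 2: beta = 0.3333, y = 1.4115 + 0.3333*(1.4115 - 1.9131) = 1.2443
  grad(y) = -0.0689, v = y - alpha*grad = 1.248
  prox(v) = soft_thresh(1.248, 0.0648) = 1.1833
Iteration 3: beta = 0.5, y = 1.1833 + 0.5*(1.1833 - 1.4115) = 1.0692
  grad(y) = -2.1702, v = y - alpha*grad = 1.1883
  prox(v) = soft_thresh(1.1883, 0.0648) = 1.1235
f(x_3) = 6*1.1235^2 - 15*1.1235 + 1.18*|1.1235| = -7.9533


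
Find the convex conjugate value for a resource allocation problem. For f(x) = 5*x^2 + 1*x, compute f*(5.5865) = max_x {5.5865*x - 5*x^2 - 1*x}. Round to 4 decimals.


f*(y) = sup_x {y*x - a*x^2 - b*x} = sup_x {(y-b)*x - a*x^2}
FOC: (y - b) - 2a*x = 0 => x* = (y - b)/(2a)
x* = (5.5865 - 1)/(2*5) = 0.4587
f*(5.5865) = (y-b)^2/(4a) = (5.5865 - 1)^2/(4*5)
= 21.036/20 = 1.0518


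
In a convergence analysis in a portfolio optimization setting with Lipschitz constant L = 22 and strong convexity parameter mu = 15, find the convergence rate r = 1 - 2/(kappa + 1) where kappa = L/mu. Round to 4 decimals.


Step 1: Compute the condition number.
kappa = L/mu = 22/15 = 1.4667
Step 2: Compute the convergence rate.
r = 1 - 2/(kappa + 1) = 1 - 2*mu/(L + mu) = (L - mu)/(L + mu) = 7/37 = 0.1892


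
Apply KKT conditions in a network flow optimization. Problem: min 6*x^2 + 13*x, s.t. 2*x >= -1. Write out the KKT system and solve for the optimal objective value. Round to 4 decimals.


Step 1: Try lambda = 0 (constraint inactive).
x_unc = -13/(2*6) = -1.0833
Check: 2*-1.0833 = -2.1666 < -1 -- violated!
Step 2: Constraint must be active: 2*x = -1
x* = -1/2 = -0.5
lambda = (2*6*(-0.5) + 13)/2 = 3.5
Step 3: Compute optimal value.
f(x*) = 6*(-0.5)^2 + 13*(-0.5) = -5.0


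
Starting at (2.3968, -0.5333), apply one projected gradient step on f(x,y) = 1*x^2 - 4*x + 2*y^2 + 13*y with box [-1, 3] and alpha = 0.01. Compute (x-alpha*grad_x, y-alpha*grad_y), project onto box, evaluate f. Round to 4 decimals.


Step 1: Compute gradient at (2.3968, -0.5333).
grad_x = 2*1*2.3968 - 4 = 0.7936
grad_y = 2*2*-0.5333 + 13 = 10.8668
Step 2: Gradient step.
x_raw = 2.3968 - 0.01*0.7936 = 2.3889
y_raw = -0.5333 - 0.01*10.8668 = -0.642
Step 3: Project onto [-1, 3].
x_proj = clip(2.3889) = 2.3889
y_proj = clip(-0.642) = -0.642
Step 4: Evaluate f.
f(2.3889, -0.642) = -11.3701


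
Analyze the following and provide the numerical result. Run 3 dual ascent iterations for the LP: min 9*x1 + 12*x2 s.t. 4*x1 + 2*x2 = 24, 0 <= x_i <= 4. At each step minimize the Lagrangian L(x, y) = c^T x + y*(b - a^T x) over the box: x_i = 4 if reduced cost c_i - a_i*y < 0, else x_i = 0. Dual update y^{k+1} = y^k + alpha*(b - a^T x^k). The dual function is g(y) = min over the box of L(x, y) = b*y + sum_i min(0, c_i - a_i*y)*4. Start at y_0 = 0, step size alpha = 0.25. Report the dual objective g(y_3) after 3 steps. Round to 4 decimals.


Dual ascent for LP: min 9*x1 + 12*x2, 4*x1 + 2*x2 = 24, 0 <= x_i <= 4
Step 1: y^k = 0.0, reduced costs: (9.0, 12.0)
  x^k = (0.0, 0.0), subgradient = b - a^T x = 24.0
  y^{k+1} = 0.0 + 0.25*24.0 = 6.0
Step 2: y^k = 6.0, reduced costs: (-15.0, 0.0)
  x^k = (4.0, 0.0), subgradient = b - a^T x = 8.0
  y^{k+1} = 6.0 + 0.25*8.0 = 8.0
Step 3: y^k = 8.0, reduced costs: (-23.0, -4.0)
  x^k = (4.0, 4.0), subgradient = b - a^T x = 0.0
  y^{k+1} = 8.0 + 0.25*0.0 = 8.0
Dual objective at y_3 = 8.0: reduced costs (-23.0, -4.0), box minimizer x = (4.0, 4.0)
g(y_3) = b*y + (c1 - a1*y)*x1 + (c2 - a2*y)*x2 = 24*8.0 + (-23.0)*4.0 + (-4.0)*4.0 = 192.0 - 92.0 - 16.0 = 84.0


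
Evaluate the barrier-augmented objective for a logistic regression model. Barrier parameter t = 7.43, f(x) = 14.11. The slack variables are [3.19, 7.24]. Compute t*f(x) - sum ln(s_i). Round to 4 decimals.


Step 1: Compute log-barrier.
ln values: [1.16, 1.9796]
phi = -(1.16 + 1.9796) = -3.1396
Step 2: Compute augmented objective.
t*f(x) = 7.43*14.11 = 104.8373
Total = 104.8373 - 3.1396 = 101.6977


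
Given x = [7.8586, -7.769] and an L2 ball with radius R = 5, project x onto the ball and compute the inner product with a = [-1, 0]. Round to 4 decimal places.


Step 1: Compute ||x|| (intermediates to 6 decimals).
||x|| = sqrt(7.8586^2 + (-7.769)^2) = 11.050564
Step 2: Project.
Since ||x|| > R, scale = R/||x|| = 5/11.050564 = 0.452466, proj(x) = scale * x
proj(x) = [3.555749, -3.515208]
Step 3: Dot product.
a^T * proj(x) = -1*3.555749 + 0*(-3.515208) = -3.5557


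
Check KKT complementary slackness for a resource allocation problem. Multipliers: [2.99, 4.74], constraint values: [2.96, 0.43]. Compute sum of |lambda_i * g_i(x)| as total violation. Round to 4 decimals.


KKT complementary slackness check:
lambda_1 * g_1 = 2.99 * 2.96 = 8.8504
lambda_2 * g_2 = 4.74 * 0.43 = 2.0382
Total violation = 8.8504 + 2.0382 = 10.8886


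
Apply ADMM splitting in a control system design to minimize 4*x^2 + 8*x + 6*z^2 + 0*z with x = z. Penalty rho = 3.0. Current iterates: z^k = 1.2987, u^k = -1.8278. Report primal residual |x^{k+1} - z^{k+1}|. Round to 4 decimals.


ADMM iteration with rho = 3.0, z^k = 1.2987, u^k = -1.8278
Step 1: x-update.
Minimize 4*x^2 + 8*x + (3.0/2)*(x - 1.2987 - 1.8278)^2
FOC: (2*4 + 3.0)*x = -8 + 3.0*(1.2987 + 1.8278)
x^{k+1} = 0.1254
Step 2: z-update.
Minimize 6*z^2 + 0*z + (3.0/2)*(0.1254 - z - 1.8278)^2
FOC: (2*6 + 3.0)*z = 0 + 3.0*(0.1254 - 1.8278)
z^{k+1} = -0.3405
Step 3: u-update.
u^{k+1} = -1.8278 + 0.1254 + 0.3405 = -1.3619
Step 4: Primal residual = |0.1254 + 0.3405| = 0.4659


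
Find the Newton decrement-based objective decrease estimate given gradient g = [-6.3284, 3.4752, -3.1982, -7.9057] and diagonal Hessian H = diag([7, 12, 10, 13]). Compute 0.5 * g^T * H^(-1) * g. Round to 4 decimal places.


Step 1: H is diagonal, so H^(-1) * g = [-0.9041, 0.2896, -0.3198, -0.6081].
Step 2: g^T H^(-1) g = sum_i g_i^2 / H_ii
  = (-6.3284)^2/7 + (3.4752)^2/12 + (-3.1982)^2/10 + (-7.9057)^2/13
  = 5.7212 + 1.0064 + 1.0228 + 4.8077 = 12.5582
Step 3: Objective decrease = 0.5 * g^T H^(-1) g = 6.2791


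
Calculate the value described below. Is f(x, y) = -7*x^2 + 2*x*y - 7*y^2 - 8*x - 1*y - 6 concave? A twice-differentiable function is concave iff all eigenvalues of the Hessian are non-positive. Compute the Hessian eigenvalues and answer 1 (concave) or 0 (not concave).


The Hessian of f(x,y) = -7*x^2 + 2*x*y - 7*y^2 - 8*x - 1*y - 6 is:
H = [[-14, 2], [2, -14]]
Trace = -14 - 14 = -28
Determinant = -14*-14 - (2)^2 = 192
Discriminant = (-28)^2 - 4*192 = 16.0
Eigenvalues: lambda_1 = -16.0, lambda_2 = -12.0
The function is concave.

1


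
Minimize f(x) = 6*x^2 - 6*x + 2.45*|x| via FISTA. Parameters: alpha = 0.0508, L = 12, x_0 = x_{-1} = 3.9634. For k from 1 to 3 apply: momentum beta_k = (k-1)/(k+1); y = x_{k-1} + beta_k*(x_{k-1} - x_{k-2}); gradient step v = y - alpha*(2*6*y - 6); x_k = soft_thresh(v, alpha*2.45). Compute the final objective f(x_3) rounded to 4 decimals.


FISTA on f(x) = 6*x^2 - 6*x + 2.45*|x|
L = 12, alpha = 0.0508
Iteration 1: beta = 0.0, y = 3.9634 + 0.0*(3.9634 - 3.9634) = 3.9634
  grad(y) = 41.5608, v = y - alpha*grad = 1.8521
  prox(v) = soft_thresh(1.8521, 0.1245) = 1.7277
Iteration 2: beta = 0.3333, y = 1.7277 + 0.3333*(1.7277 - 3.9634) = 0.9824
  grad(y) = 5.7888, v = y - alpha*grad = 0.6883
  prox(v) = soft_thresh(0.6883, 0.1245) = 0.5639
Iteration 3: beta = 0.5, y = 0.5639 + 0.5*(0.5639 - 1.7277) = -0.018
  grad(y) = -6.2163, v = y - alpha*grad = 0.2978
  prox(v) = soft_thresh(0.2978, 0.1245) = 0.1733
f(x_3) = 6*0.1733^2 - 6*0.1733 + 2.45*|0.1733| = -0.435


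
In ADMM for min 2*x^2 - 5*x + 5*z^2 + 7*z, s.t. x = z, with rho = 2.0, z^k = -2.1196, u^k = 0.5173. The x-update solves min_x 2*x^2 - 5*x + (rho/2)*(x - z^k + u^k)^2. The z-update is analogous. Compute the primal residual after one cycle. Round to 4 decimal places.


ADMM iteration with rho = 2.0, z^k = -2.1196, u^k = 0.5173
Step 1: x-update.
Minimize 2*x^2 - 5*x + (2.0/2)*(x + 2.1196 + 0.5173)^2
FOC: (2*2 + 2.0)*x = 5 + 2.0*(-2.1196 - 0.5173)
x^{k+1} = -0.0456
Step 2: z-update.
Minimize 5*z^2 + 7*z + (2.0/2)*(-0.0456 - z + 0.5173)^2
FOC: (2*5 + 2.0)*z = -7 + 2.0*(-0.0456 + 0.5173)
z^{k+1} = -0.5047
Step 3: u-update.
u^{k+1} = 0.5173 - 0.0456 + 0.5047 = 0.9764
Step 4: Primal residual = |-0.0456 + 0.5047| = 0.4591


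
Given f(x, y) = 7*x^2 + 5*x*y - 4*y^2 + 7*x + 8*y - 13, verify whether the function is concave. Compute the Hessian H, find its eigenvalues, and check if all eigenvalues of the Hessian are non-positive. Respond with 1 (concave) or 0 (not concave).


The Hessian of f(x,y) = 7*x^2 + 5*x*y - 4*y^2 + 7*x + 8*y - 13 is:
H = [[14, 5], [5, -8]]
Trace = 14 - 8 = 6
Determinant = 14*-8 - (5)^2 = -137
Discriminant = (6)^2 - 4*-137 = 584.0
Eigenvalues: lambda_1 = -9.083, lambda_2 = 15.083
The function is not concave.

0


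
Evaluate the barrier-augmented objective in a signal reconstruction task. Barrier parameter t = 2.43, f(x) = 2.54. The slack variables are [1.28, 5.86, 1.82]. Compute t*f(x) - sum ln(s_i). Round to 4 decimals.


Step 1: Compute log-barrier.
ln values: [0.2469, 1.7681, 0.5988]
phi = -(0.2469 + 1.7681 + 0.5988) = -2.6138
Step 2: Compute augmented objective.
t*f(x) = 2.43*2.54 = 6.1722
Total = 6.1722 - 2.6138 = 3.5584


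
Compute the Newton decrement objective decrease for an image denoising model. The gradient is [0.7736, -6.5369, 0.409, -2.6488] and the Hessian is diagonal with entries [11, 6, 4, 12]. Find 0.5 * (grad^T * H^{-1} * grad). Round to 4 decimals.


Step 1: H is diagonal, so H^(-1) * g = [0.0703, -1.0895, 0.1023, -0.2207].
Step 2: g^T H^(-1) g = sum_i g_i^2 / H_ii
  = (0.7736)^2/11 + (-6.5369)^2/6 + (0.409)^2/4 + (-2.6488)^2/12
  = 0.0544 + 7.1218 + 0.0418 + 0.5847 = 7.8027
Step 3: Objective decrease = 0.5 * g^T H^(-1) g = 3.9014


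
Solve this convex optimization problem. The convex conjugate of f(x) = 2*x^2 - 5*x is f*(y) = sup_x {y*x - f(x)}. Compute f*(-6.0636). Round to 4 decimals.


f*(y) = sup_x {y*x - a*x^2 - b*x} = sup_x {(y-b)*x - a*x^2}
FOC: (y - b) - 2a*x = 0 => x* = (y - b)/(2a)
x* = (-6.0636 + 5)/(2*2) = -0.2659
f*(-6.0636) = (y-b)^2/(4a) = (-6.0636 + 5)^2/(4*2)
= 1.1312/8 = 0.1414


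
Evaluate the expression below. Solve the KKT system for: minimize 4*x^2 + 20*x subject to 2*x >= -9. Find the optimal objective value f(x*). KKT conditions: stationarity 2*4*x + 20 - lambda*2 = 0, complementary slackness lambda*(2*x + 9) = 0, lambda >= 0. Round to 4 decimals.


Step 1: Try lambda = 0 (constraint inactive).
Stationarity: 2*4*x + 20 = 0
x* = -20/(2*4) = -2.5
Check constraint: 2*-2.5 = -5.0 >= -9 -- satisfied.
Step 2: Compute optimal value.
f(x*) = 4*(-2.5)^2 + 20*(-2.5) = -25.0


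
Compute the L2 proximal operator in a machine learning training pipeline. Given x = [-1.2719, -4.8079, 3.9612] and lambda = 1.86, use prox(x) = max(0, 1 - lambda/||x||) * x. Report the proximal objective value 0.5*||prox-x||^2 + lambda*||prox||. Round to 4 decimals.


Step 1: Compute ||x||.
||x|| = 6.358
Step 2: Compute scaling factor.
scale = max(0, 1 - 1.86/6.358) = 0.7075
Step 3: prox(x) = [-0.8998, -3.4014, 2.8024]
||prox(x)|| = 4.498
Step 4: Proximal objective.
0.5*||prox-x||^2 = 1.7298
lambda*||prox|| = 8.3663
Total = 10.0962


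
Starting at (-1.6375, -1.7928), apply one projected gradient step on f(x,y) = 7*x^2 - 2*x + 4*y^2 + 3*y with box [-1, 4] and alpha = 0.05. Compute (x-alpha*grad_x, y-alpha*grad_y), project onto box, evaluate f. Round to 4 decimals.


Step 1: Compute gradient at (-1.6375, -1.7928).
grad_x = 2*7*-1.6375 - 2 = -24.925
grad_y = 2*4*-1.7928 + 3 = -11.3424
Step 2: Gradient step.
x_raw = -1.6375 - 0.05*-24.925 = -0.3913
y_raw = -1.7928 - 0.05*-11.3424 = -1.2257
Step 3: Project onto [-1, 4].
x_proj = clip(-0.3913) = -0.3913
y_proj = clip(-1.2257) = -1.0
Step 4: Evaluate f.
f(-0.3913, -1.0) = 2.854


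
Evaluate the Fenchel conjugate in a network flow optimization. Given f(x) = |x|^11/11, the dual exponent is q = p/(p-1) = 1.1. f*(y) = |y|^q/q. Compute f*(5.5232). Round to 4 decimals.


The conjugate exponent q satisfies 1/p + 1/q = 1.
p = 11, so q = 11/(11 - 1) = 1.1
|y|^q = 5.5232^1.1 = 6.5525
f*(5.5232) = 6.5525 / 1.1 = 5.9569


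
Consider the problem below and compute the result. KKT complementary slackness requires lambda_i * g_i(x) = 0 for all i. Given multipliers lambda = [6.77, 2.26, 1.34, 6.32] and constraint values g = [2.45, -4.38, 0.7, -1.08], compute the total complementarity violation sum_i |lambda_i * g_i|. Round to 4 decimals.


KKT complementary slackness check:
lambda_1 * g_1 = 6.77 * 2.45 = 16.5865
lambda_2 * g_2 = 2.26 * -4.38 = -9.8988
lambda_3 * g_3 = 1.34 * 0.7 = 0.938
lambda_4 * g_4 = 6.32 * -1.08 = -6.8256
Total violation = 16.5865 + 9.8988 + 0.938 + 6.8256 = 34.2489


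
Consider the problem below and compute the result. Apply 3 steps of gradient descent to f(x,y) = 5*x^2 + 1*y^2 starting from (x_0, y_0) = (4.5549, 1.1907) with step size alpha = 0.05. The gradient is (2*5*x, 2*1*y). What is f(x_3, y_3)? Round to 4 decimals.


Gradient descent on f(x,y) = 5*x^2 + 1*y^2.
Starting point: (4.5549, 1.1907), alpha = 0.05
Step 1: grad_x = 2*5*4.5549 = 45.549, grad_y = 2*1*1.1907 = 2.3814
  x_1 = 4.5549 - 0.05*45.549 = 2.2775
  y_1 = 1.1907 - 0.05*2.3814 = 1.0716
Step 2: grad_x = 2*5*2.2775 = 22.7745, grad_y = 2*1*1.0716 = 2.1433
  x_2 = 2.2775 - 0.05*22.7745 = 1.1387
  y_2 = 1.0716 - 0.05*2.1433 = 0.9645
Step 3: grad_x = 2*5*1.1387 = 11.3873, grad_y = 2*1*0.9645 = 1.9289
  x_3 = 1.1387 - 0.05*11.3873 = 0.5694
  y_3 = 0.9645 - 0.05*1.9289 = 0.868
f(0.5694, 0.868) = 5*0.5694^2 + 1*0.868^2 = 2.3743


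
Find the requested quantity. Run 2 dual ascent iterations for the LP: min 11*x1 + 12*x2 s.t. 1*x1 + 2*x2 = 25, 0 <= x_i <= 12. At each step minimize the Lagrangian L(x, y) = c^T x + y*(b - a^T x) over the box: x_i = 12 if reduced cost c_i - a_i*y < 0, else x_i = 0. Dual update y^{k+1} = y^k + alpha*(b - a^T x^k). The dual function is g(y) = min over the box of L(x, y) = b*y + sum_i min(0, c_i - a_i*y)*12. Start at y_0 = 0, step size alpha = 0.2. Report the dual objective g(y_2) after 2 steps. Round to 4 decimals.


Dual ascent for LP: min 11*x1 + 12*x2, 1*x1 + 2*x2 = 25, 0 <= x_i <= 12
Step 1: y^k = 0.0, reduced costs: (11.0, 12.0)
  x^k = (0.0, 0.0), subgradient = b - a^T x = 25.0
  y^{k+1} = 0.0 + 0.2*25.0 = 5.0
Step 2: y^k = 5.0, reduced costs: (6.0, 2.0)
  x^k = (0.0, 0.0), subgradient = b - a^T x = 25.0
  y^{k+1} = 5.0 + 0.2*25.0 = 10.0
Dual objective at y_2 = 10.0: reduced costs (1.0, -8.0), box minimizer x = (0.0, 12.0)
g(y_2) = b*y + (c1 - a1*y)*x1 + (c2 - a2*y)*x2 = 25*10.0 + 1.0*0.0 + (-8.0)*12.0 = 250.0 + 0.0 - 96.0 = 154.0


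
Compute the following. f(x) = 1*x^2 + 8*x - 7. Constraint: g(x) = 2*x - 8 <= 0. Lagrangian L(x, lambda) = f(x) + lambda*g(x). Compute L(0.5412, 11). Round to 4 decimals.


Step 1: Evaluate f(x).
f(0.5412) = 1*0.5412^2 + 8*0.5412 - 7 = -2.3775
Step 2: Evaluate g(x).
g(0.5412) = 2*0.5412 - 8 = -6.9176
Step 3: Compute Lagrangian.
L = -2.3775 + 11*-6.9176 = -78.4711


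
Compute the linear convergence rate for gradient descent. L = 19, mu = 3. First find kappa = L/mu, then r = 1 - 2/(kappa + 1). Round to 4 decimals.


Step 1: Compute the condition number.
kappa = L/mu = 19/3 = 6.3333
Step 2: Compute the convergence rate.
r = 1 - 2/(kappa + 1) = 1 - 2*mu/(L + mu) = (L - mu)/(L + mu) = 16/22 = 0.7273


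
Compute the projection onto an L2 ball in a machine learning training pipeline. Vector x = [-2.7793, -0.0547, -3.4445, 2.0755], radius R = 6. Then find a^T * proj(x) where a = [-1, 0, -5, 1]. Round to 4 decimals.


Step 1: Compute ||x|| (intermediates to 6 decimals).
||x|| = sqrt((-2.7793)^2 + (-0.0547)^2 + (-3.4445)^2 + 2.0755^2) = 4.88874
Step 2: Project.
Since ||x|| <= R, proj = x (no scaling needed).
proj(x) = [-2.7793, -0.0547, -3.4445, 2.0755]
Step 3: Dot product.
a^T * proj(x) = -1*(-2.7793) + 0*(-0.0547) - 5*(-3.4445) + 1*2.0755 = 22.0773


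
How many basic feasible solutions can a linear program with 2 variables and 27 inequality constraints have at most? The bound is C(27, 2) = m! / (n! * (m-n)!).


Each vertex corresponds to some choice of n active constraints out of m, so the number of vertices is at most C(m, n) = m! / (n!(m-n)!).
m = 27, n = 2
Numerator: 27 * 26
Denominator: 2! = 2
C(27, 2) = 351


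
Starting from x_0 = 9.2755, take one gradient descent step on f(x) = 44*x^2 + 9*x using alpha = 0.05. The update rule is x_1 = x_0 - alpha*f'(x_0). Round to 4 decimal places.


We compute the gradient at x_0 and apply the update.
f'(x) = 88*x + 9
f'(9.2755) = 88*9.2755 + 9 = 825.244
x_1 = 9.2755 - 0.05*825.244 = -31.9867


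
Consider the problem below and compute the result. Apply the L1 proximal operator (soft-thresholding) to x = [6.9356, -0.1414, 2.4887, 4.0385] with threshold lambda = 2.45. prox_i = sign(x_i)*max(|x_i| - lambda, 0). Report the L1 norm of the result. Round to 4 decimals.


Soft-thresholding with lambda = 2.45:
prox(6.9356) = sign(6.9356)*max(|6.9356| - 2.45, 0) = 4.4856
prox(-0.1414) = sign(-0.1414)*max(|-0.1414| - 2.45, 0) = 0.0
prox(2.4887) = sign(2.4887)*max(|2.4887| - 2.45, 0) = 0.0387
prox(4.0385) = sign(4.0385)*max(|4.0385| - 2.45, 0) = 1.5885
prox(x) = [4.4856, 0.0, 0.0387, 1.5885]
||prox(x)||_1 = 4.4856 + 0.0 + 0.0387 + 1.5885 = 6.1128


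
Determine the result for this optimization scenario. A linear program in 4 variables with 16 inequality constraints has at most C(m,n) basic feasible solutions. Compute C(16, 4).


Each vertex corresponds to some choice of n active constraints out of m, so the number of vertices is at most C(m, n) = m! / (n!(m-n)!).
m = 16, n = 4
Numerator: 16 * 15 * 14 * 13
Denominator: 4! = 24
C(16, 4) = 1820


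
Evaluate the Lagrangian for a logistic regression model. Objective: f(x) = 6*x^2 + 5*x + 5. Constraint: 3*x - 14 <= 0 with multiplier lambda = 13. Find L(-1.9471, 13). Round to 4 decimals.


Step 1: Evaluate f(x).
f(-1.9471) = 6*(-1.9471)^2 + 5*(-1.9471) + 5 = 18.0117
Step 2: Evaluate g(x).
g(-1.9471) = 3*-1.9471 - 14 = -19.8413
Step 3: Compute Lagrangian.
L = 18.0117 + 13*-19.8413 = -239.9252


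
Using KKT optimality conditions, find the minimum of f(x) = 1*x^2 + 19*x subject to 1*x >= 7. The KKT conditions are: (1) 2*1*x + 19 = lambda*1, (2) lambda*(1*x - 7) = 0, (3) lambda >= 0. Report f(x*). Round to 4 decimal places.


Step 1: Try lambda = 0 (constraint inactive).
x_unc = -19/(2*1) = -9.5
Check: 1*-9.5 = -9.5 < 7 -- violated!
Step 2: Constraint must be active: 1*x = 7
x* = 7/1 = 7.0
lambda = (2*1*7.0 + 19)/1 = 33.0
Step 3: Compute optimal value.
f(x*) = 1*7.0^2 + 19*7.0 = 182.0


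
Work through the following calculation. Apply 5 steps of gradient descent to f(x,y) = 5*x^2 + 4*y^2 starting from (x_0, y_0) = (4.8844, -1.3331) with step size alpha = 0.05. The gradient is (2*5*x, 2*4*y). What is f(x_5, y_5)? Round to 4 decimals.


Gradient descent on f(x,y) = 5*x^2 + 4*y^2.
Starting point: (4.8844, -1.3331), alpha = 0.05
Step 1: grad_x = 2*5*4.8844 = 48.844, grad_y = 2*4*-1.3331 = -10.6648
  x_1 = 4.8844 - 0.05*48.844 = 2.4422
  y_1 = -1.3331 - 0.05*-10.6648 = -0.7999
Step 2: grad_x = 2*5*2.4422 = 24.422, grad_y = 2*4*-0.7999 = -6.3989
  x_2 = 2.4422 - 0.05*24.422 = 1.2211
  y_2 = -0.7999 - 0.05*-6.3989 = -0.4799
Step 3: grad_x = 2*5*1.2211 = 12.211, grad_y = 2*4*-0.4799 = -3.8393
  x_3 = 1.2211 - 0.05*12.211 = 0.6106
  y_3 = -0.4799 - 0.05*-3.8393 = -0.2879
Step 4: grad_x = 2*5*0.6106 = 6.1055, grad_y = 2*4*-0.2879 = -2.3036
  x_4 = 0.6106 - 0.05*6.1055 = 0.3053
  y_4 = -0.2879 - 0.05*-2.3036 = -0.1728
Step 5: grad_x = 2*5*0.3053 = 3.0528, grad_y = 2*4*-0.1728 = -1.3822
  x_5 = 0.3053 - 0.05*3.0528 = 0.1526
  y_5 = -0.1728 - 0.05*-1.3822 = -0.1037
f(0.1526, -0.1037) = 5*0.1526^2 + 4*(-0.1037)^2 = 0.1595


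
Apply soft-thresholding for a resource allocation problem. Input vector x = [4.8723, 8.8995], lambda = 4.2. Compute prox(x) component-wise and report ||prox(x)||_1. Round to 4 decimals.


Soft-thresholding with lambda = 4.2:
prox(4.8723) = sign(4.8723)*max(|4.8723| - 4.2, 0) = 0.6723
prox(8.8995) = sign(8.8995)*max(|8.8995| - 4.2, 0) = 4.6995
prox(x) = [0.6723, 4.6995]
||prox(x)||_1 = 0.6723 + 4.6995 = 5.3718


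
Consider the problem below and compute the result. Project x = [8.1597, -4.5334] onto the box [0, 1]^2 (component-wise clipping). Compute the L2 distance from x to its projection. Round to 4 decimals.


Project each component onto [0, 1].
clip(8.1597) = 1.0, clip(-4.5334) = 0.0
Projection = [1.0, 0.0]
Squared diffs: [51.2613, 20.5517]
Distance = sqrt(71.813) = 8.4743


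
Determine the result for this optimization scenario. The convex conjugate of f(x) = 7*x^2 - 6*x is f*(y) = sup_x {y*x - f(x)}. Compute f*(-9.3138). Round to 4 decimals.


f*(y) = sup_x {y*x - a*x^2 - b*x} = sup_x {(y-b)*x - a*x^2}
FOC: (y - b) - 2a*x = 0 => x* = (y - b)/(2a)
x* = (-9.3138 + 6)/(2*7) = -0.2367
f*(-9.3138) = (y-b)^2/(4a) = (-9.3138 + 6)^2/(4*7)
= 10.9813/28 = 0.3922


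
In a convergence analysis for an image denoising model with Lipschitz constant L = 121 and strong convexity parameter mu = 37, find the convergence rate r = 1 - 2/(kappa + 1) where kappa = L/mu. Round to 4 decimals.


Step 1: Compute the condition number.
kappa = L/mu = 121/37 = 3.2703
Step 2: Compute the convergence rate.
r = 1 - 2/(kappa + 1) = 1 - 2*mu/(L + mu) = (L - mu)/(L + mu) = 84/158 = 0.5316


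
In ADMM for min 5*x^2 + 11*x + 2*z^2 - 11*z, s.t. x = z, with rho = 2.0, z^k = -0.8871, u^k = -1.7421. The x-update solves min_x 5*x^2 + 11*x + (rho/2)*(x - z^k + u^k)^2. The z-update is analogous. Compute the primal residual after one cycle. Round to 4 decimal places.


ADMM iteration with rho = 2.0, z^k = -0.8871, u^k = -1.7421
Step 1: x-update.
Minimize 5*x^2 + 11*x + (2.0/2)*(x + 0.8871 - 1.7421)^2
FOC: (2*5 + 2.0)*x = -11 + 2.0*(-0.8871 + 1.7421)
x^{k+1} = -0.7742
Step 2: z-update.
Minimize 2*z^2 - 11*z + (2.0/2)*(-0.7742 - z - 1.7421)^2
FOC: (2*2 + 2.0)*z = 11 + 2.0*(-0.7742 - 1.7421)
z^{k+1} = 0.9946
Step 3: u-update.
u^{k+1} = -1.7421 - 0.7742 - 0.9946 = -3.5108
Step 4: Primal residual = |-0.7742 - 0.9946| = 1.7687


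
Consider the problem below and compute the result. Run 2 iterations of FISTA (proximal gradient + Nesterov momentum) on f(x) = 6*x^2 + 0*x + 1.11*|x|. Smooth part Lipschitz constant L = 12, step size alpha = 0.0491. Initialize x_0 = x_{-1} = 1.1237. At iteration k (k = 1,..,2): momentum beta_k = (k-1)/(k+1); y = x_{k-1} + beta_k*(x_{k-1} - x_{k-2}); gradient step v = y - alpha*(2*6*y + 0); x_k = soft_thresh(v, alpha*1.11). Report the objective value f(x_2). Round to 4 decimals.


FISTA on f(x) = 6*x^2 + 0*x + 1.11*|x|
L = 12, alpha = 0.0491
Iteration 1: beta = 0.0, y = 1.1237 + 0.0*(1.1237 - 1.1237) = 1.1237
  grad(y) = 13.4844, v = y - alpha*grad = 0.4616
  prox(v) = soft_thresh(0.4616, 0.0545) = 0.4071
Iteration 2: beta = 0.3333, y = 0.4071 + 0.3333*(0.4071 - 1.1237) = 0.1683
  grad(y) = 2.019, v = y - alpha*grad = 0.0691
  prox(v) = soft_thresh(0.0691, 0.0545) = 0.0146
f(x_2) = 6*0.0146^2 + 0*0.0146 + 1.11*|0.0146| = 0.0175


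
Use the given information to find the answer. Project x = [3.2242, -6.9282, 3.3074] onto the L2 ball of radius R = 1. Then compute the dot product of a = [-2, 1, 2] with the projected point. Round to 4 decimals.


Step 1: Compute ||x|| (intermediates to 6 decimals).
||x|| = sqrt(3.2242^2 + (-6.9282)^2 + 3.3074^2) = 8.326723
Step 2: Project.
Since ||x|| > R, scale = R/||x|| = 1/8.326723 = 0.120095, proj(x) = scale * x
proj(x) = [0.38721, -0.832042, 0.397202]
Step 3: Dot product.
a^T * proj(x) = -2*0.38721 + 1*(-0.832042) + 2*0.397202 = -0.8121


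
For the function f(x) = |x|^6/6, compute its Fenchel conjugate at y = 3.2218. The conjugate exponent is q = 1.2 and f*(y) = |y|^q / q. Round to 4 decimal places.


The conjugate exponent q satisfies 1/p + 1/q = 1.
p = 6, so q = 6/(6 - 1) = 1.2
|y|^q = 3.2218^1.2 = 4.0712
f*(3.2218) = 4.0712 / 1.2 = 3.3926


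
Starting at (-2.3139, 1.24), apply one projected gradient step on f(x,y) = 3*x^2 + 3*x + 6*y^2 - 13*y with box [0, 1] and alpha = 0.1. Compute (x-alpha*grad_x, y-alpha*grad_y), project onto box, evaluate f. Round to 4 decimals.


Step 1: Compute gradient at (-2.3139, 1.24).
grad_x = 2*3*-2.3139 + 3 = -10.8834
grad_y = 2*6*1.24 - 13 = 1.88
Step 2: Gradient step.
x_raw = -2.3139 - 0.1*-10.8834 = -1.2256
y_raw = 1.24 - 0.1*1.88 = 1.052
Step 3: Project onto [0, 1].
x_proj = clip(-1.2256) = 0.0
y_proj = clip(1.052) = 1.0
Step 4: Evaluate f.
f(0.0, 1.0) = -7.0


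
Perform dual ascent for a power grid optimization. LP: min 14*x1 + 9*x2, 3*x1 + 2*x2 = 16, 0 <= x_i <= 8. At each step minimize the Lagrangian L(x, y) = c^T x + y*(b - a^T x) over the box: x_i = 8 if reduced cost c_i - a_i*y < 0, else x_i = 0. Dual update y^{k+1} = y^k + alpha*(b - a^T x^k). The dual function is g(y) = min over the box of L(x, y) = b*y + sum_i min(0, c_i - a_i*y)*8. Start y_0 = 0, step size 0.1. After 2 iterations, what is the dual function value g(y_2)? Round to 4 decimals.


Dual ascent for LP: min 14*x1 + 9*x2, 3*x1 + 2*x2 = 16, 0 <= x_i <= 8
Step 1: y^k = 0.0, reduced costs: (14.0, 9.0)
  x^k = (0.0, 0.0), subgradient = b - a^T x = 16.0
  y^{k+1} = 0.0 + 0.1*16.0 = 1.6
Step 2: y^k = 1.6, reduced costs: (9.2, 5.8)
  x^k = (0.0, 0.0), subgradient = b - a^T x = 16.0
  y^{k+1} = 1.6 + 0.1*16.0 = 3.2
Dual objective at y_2 = 3.2: reduced costs (4.4, 2.6), box minimizer x = (0.0, 0.0)
g(y_2) = b*y + (c1 - a1*y)*x1 + (c2 - a2*y)*x2 = 16*3.2 + 4.4*0.0 + 2.6*0.0 = 51.2 + 0.0 + 0.0 = 51.2


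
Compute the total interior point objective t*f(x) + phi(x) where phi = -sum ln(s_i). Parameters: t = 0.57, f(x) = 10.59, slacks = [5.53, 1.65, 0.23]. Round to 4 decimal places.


Step 1: Compute log-barrier.
ln values: [1.7102, 0.5008, -1.4697]
phi = -(1.7102 + 0.5008 - 1.4697) = -0.7413
Step 2: Compute augmented objective.
t*f(x) = 0.57*10.59 = 6.0363
Total = 6.0363 - 0.7413 = 5.295


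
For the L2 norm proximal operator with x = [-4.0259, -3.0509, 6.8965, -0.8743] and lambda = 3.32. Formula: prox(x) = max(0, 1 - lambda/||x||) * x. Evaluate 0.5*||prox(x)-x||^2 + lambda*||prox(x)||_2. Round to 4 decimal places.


Step 1: Compute ||x||.
||x|| = 8.5931
Step 2: Compute scaling factor.
scale = max(0, 1 - 3.32/8.5931) = 0.6136
Step 3: prox(x) = [-2.4705, -1.8722, 4.232, -0.5365]
||prox(x)|| = 5.2731
Step 4: Proximal objective.
0.5*||prox-x||^2 = 5.5112
lambda*||prox|| = 17.5067
Total = 23.018


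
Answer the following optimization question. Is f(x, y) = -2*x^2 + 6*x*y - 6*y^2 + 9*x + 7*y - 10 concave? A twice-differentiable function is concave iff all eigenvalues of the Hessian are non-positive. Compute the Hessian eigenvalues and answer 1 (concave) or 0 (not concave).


The Hessian of f(x,y) = -2*x^2 + 6*x*y - 6*y^2 + 9*x + 7*y - 10 is:
H = [[-4, 6], [6, -12]]
Trace = -4 - 12 = -16
Determinant = -4*-12 - (6)^2 = 12
Discriminant = (-16)^2 - 4*12 = 208.0
Eigenvalues: lambda_1 = -15.2111, lambda_2 = -0.7889
The function is concave.

1
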